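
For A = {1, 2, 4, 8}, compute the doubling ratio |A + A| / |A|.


|A| = 4.
Compute A + A by enumerating all 16 pairs.
A + A = {2, 3, 4, 5, 6, 8, 9, 10, 12, 16}, so |A + A| = 10.
K = |A + A| / |A| = 10/4 = 5/2 ≈ 2.5000.
Reference: AP of size 4 gives K = 7/4 ≈ 1.7500; a fully generic set of size 4 gives K ≈ 2.5000.

|A| = 4, |A + A| = 10, K = 10/4 = 5/2.


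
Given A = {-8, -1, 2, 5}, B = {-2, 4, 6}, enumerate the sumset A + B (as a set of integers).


A + B = {a + b : a ∈ A, b ∈ B}.
Enumerate all |A|·|B| = 4·3 = 12 pairs (a, b) and collect distinct sums.
a = -8: -8+-2=-10, -8+4=-4, -8+6=-2
a = -1: -1+-2=-3, -1+4=3, -1+6=5
a = 2: 2+-2=0, 2+4=6, 2+6=8
a = 5: 5+-2=3, 5+4=9, 5+6=11
Collecting distinct sums: A + B = {-10, -4, -3, -2, 0, 3, 5, 6, 8, 9, 11}
|A + B| = 11

A + B = {-10, -4, -3, -2, 0, 3, 5, 6, 8, 9, 11}


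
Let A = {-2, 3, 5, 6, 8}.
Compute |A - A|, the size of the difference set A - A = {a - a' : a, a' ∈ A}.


A - A = {a - a' : a, a' ∈ A}; |A| = 5.
Bounds: 2|A|-1 ≤ |A - A| ≤ |A|² - |A| + 1, i.e. 9 ≤ |A - A| ≤ 21.
Note: 0 ∈ A - A always (from a - a). The set is symmetric: if d ∈ A - A then -d ∈ A - A.
Enumerate nonzero differences d = a - a' with a > a' (then include -d):
Positive differences: {1, 2, 3, 5, 7, 8, 10}
Full difference set: {0} ∪ (positive diffs) ∪ (negative diffs).
|A - A| = 1 + 2·7 = 15 (matches direct enumeration: 15).

|A - A| = 15


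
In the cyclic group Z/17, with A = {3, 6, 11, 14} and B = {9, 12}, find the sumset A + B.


Work in Z/17Z: reduce every sum a + b modulo 17.
Enumerate all 8 pairs:
a = 3: 3+9=12, 3+12=15
a = 6: 6+9=15, 6+12=1
a = 11: 11+9=3, 11+12=6
a = 14: 14+9=6, 14+12=9
Distinct residues collected: {1, 3, 6, 9, 12, 15}
|A + B| = 6 (out of 17 total residues).

A + B = {1, 3, 6, 9, 12, 15}


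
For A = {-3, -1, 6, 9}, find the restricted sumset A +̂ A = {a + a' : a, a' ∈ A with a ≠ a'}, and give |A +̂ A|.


Restricted sumset: A +̂ A = {a + a' : a ∈ A, a' ∈ A, a ≠ a'}.
Equivalently, take A + A and drop any sum 2a that is achievable ONLY as a + a for a ∈ A (i.e. sums representable only with equal summands).
Enumerate pairs (a, a') with a < a' (symmetric, so each unordered pair gives one sum; this covers all a ≠ a'):
  -3 + -1 = -4
  -3 + 6 = 3
  -3 + 9 = 6
  -1 + 6 = 5
  -1 + 9 = 8
  6 + 9 = 15
Collected distinct sums: {-4, 3, 5, 6, 8, 15}
|A +̂ A| = 6
(Reference bound: |A +̂ A| ≥ 2|A| - 3 for |A| ≥ 2, with |A| = 4 giving ≥ 5.)

|A +̂ A| = 6


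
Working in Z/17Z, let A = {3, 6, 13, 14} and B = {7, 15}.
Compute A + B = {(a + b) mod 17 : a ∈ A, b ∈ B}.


Work in Z/17Z: reduce every sum a + b modulo 17.
Enumerate all 8 pairs:
a = 3: 3+7=10, 3+15=1
a = 6: 6+7=13, 6+15=4
a = 13: 13+7=3, 13+15=11
a = 14: 14+7=4, 14+15=12
Distinct residues collected: {1, 3, 4, 10, 11, 12, 13}
|A + B| = 7 (out of 17 total residues).

A + B = {1, 3, 4, 10, 11, 12, 13}


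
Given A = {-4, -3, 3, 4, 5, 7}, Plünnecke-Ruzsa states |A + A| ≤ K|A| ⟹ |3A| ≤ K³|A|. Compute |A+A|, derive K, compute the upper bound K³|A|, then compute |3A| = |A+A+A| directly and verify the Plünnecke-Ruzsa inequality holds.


|A| = 6.
Step 1: Compute A + A by enumerating all 36 pairs.
A + A = {-8, -7, -6, -1, 0, 1, 2, 3, 4, 6, 7, 8, 9, 10, 11, 12, 14}, so |A + A| = 17.
Step 2: Doubling constant K = |A + A|/|A| = 17/6 = 17/6 ≈ 2.8333.
Step 3: Plünnecke-Ruzsa gives |3A| ≤ K³·|A| = (2.8333)³ · 6 ≈ 136.4722.
Step 4: Compute 3A = A + A + A directly by enumerating all triples (a,b,c) ∈ A³; |3A| = 30.
Step 5: Check 30 ≤ 136.4722? Yes ✓.

K = 17/6, Plünnecke-Ruzsa bound K³|A| ≈ 136.4722, |3A| = 30, inequality holds.


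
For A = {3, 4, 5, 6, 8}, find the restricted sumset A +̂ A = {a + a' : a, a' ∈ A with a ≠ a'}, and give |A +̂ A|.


Restricted sumset: A +̂ A = {a + a' : a ∈ A, a' ∈ A, a ≠ a'}.
Equivalently, take A + A and drop any sum 2a that is achievable ONLY as a + a for a ∈ A (i.e. sums representable only with equal summands).
Enumerate pairs (a, a') with a < a' (symmetric, so each unordered pair gives one sum; this covers all a ≠ a'):
  3 + 4 = 7
  3 + 5 = 8
  3 + 6 = 9
  3 + 8 = 11
  4 + 5 = 9
  4 + 6 = 10
  4 + 8 = 12
  5 + 6 = 11
  5 + 8 = 13
  6 + 8 = 14
Collected distinct sums: {7, 8, 9, 10, 11, 12, 13, 14}
|A +̂ A| = 8
(Reference bound: |A +̂ A| ≥ 2|A| - 3 for |A| ≥ 2, with |A| = 5 giving ≥ 7.)

|A +̂ A| = 8


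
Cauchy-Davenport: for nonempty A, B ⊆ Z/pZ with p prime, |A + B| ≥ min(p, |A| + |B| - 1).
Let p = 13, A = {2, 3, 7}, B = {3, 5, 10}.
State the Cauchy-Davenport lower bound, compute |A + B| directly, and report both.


Cauchy-Davenport: |A + B| ≥ min(p, |A| + |B| - 1) for A, B nonempty in Z/pZ.
|A| = 3, |B| = 3, p = 13.
CD lower bound = min(13, 3 + 3 - 1) = min(13, 5) = 5.
Compute A + B mod 13 directly:
a = 2: 2+3=5, 2+5=7, 2+10=12
a = 3: 3+3=6, 3+5=8, 3+10=0
a = 7: 7+3=10, 7+5=12, 7+10=4
A + B = {0, 4, 5, 6, 7, 8, 10, 12}, so |A + B| = 8.
Verify: 8 ≥ 5? Yes ✓.

CD lower bound = 5, actual |A + B| = 8.


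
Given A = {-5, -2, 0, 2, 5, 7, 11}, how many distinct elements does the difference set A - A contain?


A - A = {a - a' : a, a' ∈ A}; |A| = 7.
Bounds: 2|A|-1 ≤ |A - A| ≤ |A|² - |A| + 1, i.e. 13 ≤ |A - A| ≤ 43.
Note: 0 ∈ A - A always (from a - a). The set is symmetric: if d ∈ A - A then -d ∈ A - A.
Enumerate nonzero differences d = a - a' with a > a' (then include -d):
Positive differences: {2, 3, 4, 5, 6, 7, 9, 10, 11, 12, 13, 16}
Full difference set: {0} ∪ (positive diffs) ∪ (negative diffs).
|A - A| = 1 + 2·12 = 25 (matches direct enumeration: 25).

|A - A| = 25


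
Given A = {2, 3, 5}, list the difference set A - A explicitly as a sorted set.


A - A = {a - a' : a, a' ∈ A}.
Compute a - a' for each ordered pair (a, a'):
a = 2: 2-2=0, 2-3=-1, 2-5=-3
a = 3: 3-2=1, 3-3=0, 3-5=-2
a = 5: 5-2=3, 5-3=2, 5-5=0
Collecting distinct values (and noting 0 appears from a-a):
A - A = {-3, -2, -1, 0, 1, 2, 3}
|A - A| = 7

A - A = {-3, -2, -1, 0, 1, 2, 3}


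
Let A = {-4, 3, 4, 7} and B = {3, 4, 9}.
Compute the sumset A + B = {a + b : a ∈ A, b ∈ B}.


A + B = {a + b : a ∈ A, b ∈ B}.
Enumerate all |A|·|B| = 4·3 = 12 pairs (a, b) and collect distinct sums.
a = -4: -4+3=-1, -4+4=0, -4+9=5
a = 3: 3+3=6, 3+4=7, 3+9=12
a = 4: 4+3=7, 4+4=8, 4+9=13
a = 7: 7+3=10, 7+4=11, 7+9=16
Collecting distinct sums: A + B = {-1, 0, 5, 6, 7, 8, 10, 11, 12, 13, 16}
|A + B| = 11

A + B = {-1, 0, 5, 6, 7, 8, 10, 11, 12, 13, 16}


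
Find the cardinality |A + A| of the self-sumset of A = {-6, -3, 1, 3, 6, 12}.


A + A = {a + a' : a, a' ∈ A}; |A| = 6.
General bounds: 2|A| - 1 ≤ |A + A| ≤ |A|(|A|+1)/2, i.e. 11 ≤ |A + A| ≤ 21.
Lower bound 2|A|-1 is attained iff A is an arithmetic progression.
Enumerate sums a + a' for a ≤ a' (symmetric, so this suffices):
a = -6: -6+-6=-12, -6+-3=-9, -6+1=-5, -6+3=-3, -6+6=0, -6+12=6
a = -3: -3+-3=-6, -3+1=-2, -3+3=0, -3+6=3, -3+12=9
a = 1: 1+1=2, 1+3=4, 1+6=7, 1+12=13
a = 3: 3+3=6, 3+6=9, 3+12=15
a = 6: 6+6=12, 6+12=18
a = 12: 12+12=24
Distinct sums: {-12, -9, -6, -5, -3, -2, 0, 2, 3, 4, 6, 7, 9, 12, 13, 15, 18, 24}
|A + A| = 18

|A + A| = 18


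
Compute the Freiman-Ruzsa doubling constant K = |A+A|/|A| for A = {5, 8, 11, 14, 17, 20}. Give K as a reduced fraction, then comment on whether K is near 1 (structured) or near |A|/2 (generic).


|A| = 6.
Compute A + A by enumerating all 36 pairs.
A + A = {10, 13, 16, 19, 22, 25, 28, 31, 34, 37, 40}, so |A + A| = 11.
K = |A + A| / |A| = 11/6 (already in lowest terms) ≈ 1.8333.
Reference: AP of size 6 gives K = 11/6 ≈ 1.8333; a fully generic set of size 6 gives K ≈ 3.5000.

|A| = 6, |A + A| = 11, K = 11/6.


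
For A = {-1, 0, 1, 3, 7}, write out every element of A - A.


A - A = {a - a' : a, a' ∈ A}.
Compute a - a' for each ordered pair (a, a'):
a = -1: -1--1=0, -1-0=-1, -1-1=-2, -1-3=-4, -1-7=-8
a = 0: 0--1=1, 0-0=0, 0-1=-1, 0-3=-3, 0-7=-7
a = 1: 1--1=2, 1-0=1, 1-1=0, 1-3=-2, 1-7=-6
a = 3: 3--1=4, 3-0=3, 3-1=2, 3-3=0, 3-7=-4
a = 7: 7--1=8, 7-0=7, 7-1=6, 7-3=4, 7-7=0
Collecting distinct values (and noting 0 appears from a-a):
A - A = {-8, -7, -6, -4, -3, -2, -1, 0, 1, 2, 3, 4, 6, 7, 8}
|A - A| = 15

A - A = {-8, -7, -6, -4, -3, -2, -1, 0, 1, 2, 3, 4, 6, 7, 8}


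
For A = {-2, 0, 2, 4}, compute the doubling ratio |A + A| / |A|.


|A| = 4.
Compute A + A by enumerating all 16 pairs.
A + A = {-4, -2, 0, 2, 4, 6, 8}, so |A + A| = 7.
K = |A + A| / |A| = 7/4 (already in lowest terms) ≈ 1.7500.
Reference: AP of size 4 gives K = 7/4 ≈ 1.7500; a fully generic set of size 4 gives K ≈ 2.5000.

|A| = 4, |A + A| = 7, K = 7/4.


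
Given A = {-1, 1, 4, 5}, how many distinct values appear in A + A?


A + A = {a + a' : a, a' ∈ A}; |A| = 4.
General bounds: 2|A| - 1 ≤ |A + A| ≤ |A|(|A|+1)/2, i.e. 7 ≤ |A + A| ≤ 10.
Lower bound 2|A|-1 is attained iff A is an arithmetic progression.
Enumerate sums a + a' for a ≤ a' (symmetric, so this suffices):
a = -1: -1+-1=-2, -1+1=0, -1+4=3, -1+5=4
a = 1: 1+1=2, 1+4=5, 1+5=6
a = 4: 4+4=8, 4+5=9
a = 5: 5+5=10
Distinct sums: {-2, 0, 2, 3, 4, 5, 6, 8, 9, 10}
|A + A| = 10

|A + A| = 10


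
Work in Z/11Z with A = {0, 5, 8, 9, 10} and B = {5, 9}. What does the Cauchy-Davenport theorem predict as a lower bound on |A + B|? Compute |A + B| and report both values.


Cauchy-Davenport: |A + B| ≥ min(p, |A| + |B| - 1) for A, B nonempty in Z/pZ.
|A| = 5, |B| = 2, p = 11.
CD lower bound = min(11, 5 + 2 - 1) = min(11, 6) = 6.
Compute A + B mod 11 directly:
a = 0: 0+5=5, 0+9=9
a = 5: 5+5=10, 5+9=3
a = 8: 8+5=2, 8+9=6
a = 9: 9+5=3, 9+9=7
a = 10: 10+5=4, 10+9=8
A + B = {2, 3, 4, 5, 6, 7, 8, 9, 10}, so |A + B| = 9.
Verify: 9 ≥ 6? Yes ✓.

CD lower bound = 6, actual |A + B| = 9.


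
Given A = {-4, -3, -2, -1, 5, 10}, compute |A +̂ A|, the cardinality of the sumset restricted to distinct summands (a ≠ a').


Restricted sumset: A +̂ A = {a + a' : a ∈ A, a' ∈ A, a ≠ a'}.
Equivalently, take A + A and drop any sum 2a that is achievable ONLY as a + a for a ∈ A (i.e. sums representable only with equal summands).
Enumerate pairs (a, a') with a < a' (symmetric, so each unordered pair gives one sum; this covers all a ≠ a'):
  -4 + -3 = -7
  -4 + -2 = -6
  -4 + -1 = -5
  -4 + 5 = 1
  -4 + 10 = 6
  -3 + -2 = -5
  -3 + -1 = -4
  -3 + 5 = 2
  -3 + 10 = 7
  -2 + -1 = -3
  -2 + 5 = 3
  -2 + 10 = 8
  -1 + 5 = 4
  -1 + 10 = 9
  5 + 10 = 15
Collected distinct sums: {-7, -6, -5, -4, -3, 1, 2, 3, 4, 6, 7, 8, 9, 15}
|A +̂ A| = 14
(Reference bound: |A +̂ A| ≥ 2|A| - 3 for |A| ≥ 2, with |A| = 6 giving ≥ 9.)

|A +̂ A| = 14


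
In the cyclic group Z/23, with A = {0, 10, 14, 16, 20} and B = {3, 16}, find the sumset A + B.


Work in Z/23Z: reduce every sum a + b modulo 23.
Enumerate all 10 pairs:
a = 0: 0+3=3, 0+16=16
a = 10: 10+3=13, 10+16=3
a = 14: 14+3=17, 14+16=7
a = 16: 16+3=19, 16+16=9
a = 20: 20+3=0, 20+16=13
Distinct residues collected: {0, 3, 7, 9, 13, 16, 17, 19}
|A + B| = 8 (out of 23 total residues).

A + B = {0, 3, 7, 9, 13, 16, 17, 19}


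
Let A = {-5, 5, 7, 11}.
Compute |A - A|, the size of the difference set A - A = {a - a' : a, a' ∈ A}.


A - A = {a - a' : a, a' ∈ A}; |A| = 4.
Bounds: 2|A|-1 ≤ |A - A| ≤ |A|² - |A| + 1, i.e. 7 ≤ |A - A| ≤ 13.
Note: 0 ∈ A - A always (from a - a). The set is symmetric: if d ∈ A - A then -d ∈ A - A.
Enumerate nonzero differences d = a - a' with a > a' (then include -d):
Positive differences: {2, 4, 6, 10, 12, 16}
Full difference set: {0} ∪ (positive diffs) ∪ (negative diffs).
|A - A| = 1 + 2·6 = 13 (matches direct enumeration: 13).

|A - A| = 13


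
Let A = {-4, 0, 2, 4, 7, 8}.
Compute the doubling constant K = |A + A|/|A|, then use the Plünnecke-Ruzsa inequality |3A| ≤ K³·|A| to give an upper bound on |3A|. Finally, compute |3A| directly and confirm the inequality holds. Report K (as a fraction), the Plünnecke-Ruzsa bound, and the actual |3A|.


|A| = 6.
Step 1: Compute A + A by enumerating all 36 pairs.
A + A = {-8, -4, -2, 0, 2, 3, 4, 6, 7, 8, 9, 10, 11, 12, 14, 15, 16}, so |A + A| = 17.
Step 2: Doubling constant K = |A + A|/|A| = 17/6 = 17/6 ≈ 2.8333.
Step 3: Plünnecke-Ruzsa gives |3A| ≤ K³·|A| = (2.8333)³ · 6 ≈ 136.4722.
Step 4: Compute 3A = A + A + A directly by enumerating all triples (a,b,c) ∈ A³; |3A| = 30.
Step 5: Check 30 ≤ 136.4722? Yes ✓.

K = 17/6, Plünnecke-Ruzsa bound K³|A| ≈ 136.4722, |3A| = 30, inequality holds.


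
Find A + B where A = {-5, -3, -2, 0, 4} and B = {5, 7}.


A + B = {a + b : a ∈ A, b ∈ B}.
Enumerate all |A|·|B| = 5·2 = 10 pairs (a, b) and collect distinct sums.
a = -5: -5+5=0, -5+7=2
a = -3: -3+5=2, -3+7=4
a = -2: -2+5=3, -2+7=5
a = 0: 0+5=5, 0+7=7
a = 4: 4+5=9, 4+7=11
Collecting distinct sums: A + B = {0, 2, 3, 4, 5, 7, 9, 11}
|A + B| = 8

A + B = {0, 2, 3, 4, 5, 7, 9, 11}


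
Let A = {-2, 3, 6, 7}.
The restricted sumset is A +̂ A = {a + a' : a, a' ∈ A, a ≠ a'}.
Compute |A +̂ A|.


Restricted sumset: A +̂ A = {a + a' : a ∈ A, a' ∈ A, a ≠ a'}.
Equivalently, take A + A and drop any sum 2a that is achievable ONLY as a + a for a ∈ A (i.e. sums representable only with equal summands).
Enumerate pairs (a, a') with a < a' (symmetric, so each unordered pair gives one sum; this covers all a ≠ a'):
  -2 + 3 = 1
  -2 + 6 = 4
  -2 + 7 = 5
  3 + 6 = 9
  3 + 7 = 10
  6 + 7 = 13
Collected distinct sums: {1, 4, 5, 9, 10, 13}
|A +̂ A| = 6
(Reference bound: |A +̂ A| ≥ 2|A| - 3 for |A| ≥ 2, with |A| = 4 giving ≥ 5.)

|A +̂ A| = 6


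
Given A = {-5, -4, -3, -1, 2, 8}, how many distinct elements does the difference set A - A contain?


A - A = {a - a' : a, a' ∈ A}; |A| = 6.
Bounds: 2|A|-1 ≤ |A - A| ≤ |A|² - |A| + 1, i.e. 11 ≤ |A - A| ≤ 31.
Note: 0 ∈ A - A always (from a - a). The set is symmetric: if d ∈ A - A then -d ∈ A - A.
Enumerate nonzero differences d = a - a' with a > a' (then include -d):
Positive differences: {1, 2, 3, 4, 5, 6, 7, 9, 11, 12, 13}
Full difference set: {0} ∪ (positive diffs) ∪ (negative diffs).
|A - A| = 1 + 2·11 = 23 (matches direct enumeration: 23).

|A - A| = 23


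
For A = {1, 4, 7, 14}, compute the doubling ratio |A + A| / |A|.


|A| = 4.
Compute A + A by enumerating all 16 pairs.
A + A = {2, 5, 8, 11, 14, 15, 18, 21, 28}, so |A + A| = 9.
K = |A + A| / |A| = 9/4 (already in lowest terms) ≈ 2.2500.
Reference: AP of size 4 gives K = 7/4 ≈ 1.7500; a fully generic set of size 4 gives K ≈ 2.5000.

|A| = 4, |A + A| = 9, K = 9/4.


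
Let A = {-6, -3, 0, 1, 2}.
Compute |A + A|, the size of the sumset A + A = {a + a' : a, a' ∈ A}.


A + A = {a + a' : a, a' ∈ A}; |A| = 5.
General bounds: 2|A| - 1 ≤ |A + A| ≤ |A|(|A|+1)/2, i.e. 9 ≤ |A + A| ≤ 15.
Lower bound 2|A|-1 is attained iff A is an arithmetic progression.
Enumerate sums a + a' for a ≤ a' (symmetric, so this suffices):
a = -6: -6+-6=-12, -6+-3=-9, -6+0=-6, -6+1=-5, -6+2=-4
a = -3: -3+-3=-6, -3+0=-3, -3+1=-2, -3+2=-1
a = 0: 0+0=0, 0+1=1, 0+2=2
a = 1: 1+1=2, 1+2=3
a = 2: 2+2=4
Distinct sums: {-12, -9, -6, -5, -4, -3, -2, -1, 0, 1, 2, 3, 4}
|A + A| = 13

|A + A| = 13


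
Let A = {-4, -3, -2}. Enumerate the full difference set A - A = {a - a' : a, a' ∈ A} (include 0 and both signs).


A - A = {a - a' : a, a' ∈ A}.
Compute a - a' for each ordered pair (a, a'):
a = -4: -4--4=0, -4--3=-1, -4--2=-2
a = -3: -3--4=1, -3--3=0, -3--2=-1
a = -2: -2--4=2, -2--3=1, -2--2=0
Collecting distinct values (and noting 0 appears from a-a):
A - A = {-2, -1, 0, 1, 2}
|A - A| = 5

A - A = {-2, -1, 0, 1, 2}


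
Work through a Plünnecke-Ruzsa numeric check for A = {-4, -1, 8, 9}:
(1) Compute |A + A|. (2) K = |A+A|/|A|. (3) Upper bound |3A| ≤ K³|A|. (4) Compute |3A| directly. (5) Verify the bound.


|A| = 4.
Step 1: Compute A + A by enumerating all 16 pairs.
A + A = {-8, -5, -2, 4, 5, 7, 8, 16, 17, 18}, so |A + A| = 10.
Step 2: Doubling constant K = |A + A|/|A| = 10/4 = 10/4 ≈ 2.5000.
Step 3: Plünnecke-Ruzsa gives |3A| ≤ K³·|A| = (2.5000)³ · 4 ≈ 62.5000.
Step 4: Compute 3A = A + A + A directly by enumerating all triples (a,b,c) ∈ A³; |3A| = 20.
Step 5: Check 20 ≤ 62.5000? Yes ✓.

K = 10/4, Plünnecke-Ruzsa bound K³|A| ≈ 62.5000, |3A| = 20, inequality holds.


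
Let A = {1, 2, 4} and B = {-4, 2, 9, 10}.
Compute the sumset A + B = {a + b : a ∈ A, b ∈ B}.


A + B = {a + b : a ∈ A, b ∈ B}.
Enumerate all |A|·|B| = 3·4 = 12 pairs (a, b) and collect distinct sums.
a = 1: 1+-4=-3, 1+2=3, 1+9=10, 1+10=11
a = 2: 2+-4=-2, 2+2=4, 2+9=11, 2+10=12
a = 4: 4+-4=0, 4+2=6, 4+9=13, 4+10=14
Collecting distinct sums: A + B = {-3, -2, 0, 3, 4, 6, 10, 11, 12, 13, 14}
|A + B| = 11

A + B = {-3, -2, 0, 3, 4, 6, 10, 11, 12, 13, 14}


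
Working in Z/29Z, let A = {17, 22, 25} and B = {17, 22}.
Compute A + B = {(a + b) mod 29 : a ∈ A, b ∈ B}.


Work in Z/29Z: reduce every sum a + b modulo 29.
Enumerate all 6 pairs:
a = 17: 17+17=5, 17+22=10
a = 22: 22+17=10, 22+22=15
a = 25: 25+17=13, 25+22=18
Distinct residues collected: {5, 10, 13, 15, 18}
|A + B| = 5 (out of 29 total residues).

A + B = {5, 10, 13, 15, 18}


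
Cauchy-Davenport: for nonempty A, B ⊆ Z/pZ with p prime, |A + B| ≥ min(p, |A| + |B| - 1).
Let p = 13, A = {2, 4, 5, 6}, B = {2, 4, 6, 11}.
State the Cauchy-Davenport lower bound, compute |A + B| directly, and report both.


Cauchy-Davenport: |A + B| ≥ min(p, |A| + |B| - 1) for A, B nonempty in Z/pZ.
|A| = 4, |B| = 4, p = 13.
CD lower bound = min(13, 4 + 4 - 1) = min(13, 7) = 7.
Compute A + B mod 13 directly:
a = 2: 2+2=4, 2+4=6, 2+6=8, 2+11=0
a = 4: 4+2=6, 4+4=8, 4+6=10, 4+11=2
a = 5: 5+2=7, 5+4=9, 5+6=11, 5+11=3
a = 6: 6+2=8, 6+4=10, 6+6=12, 6+11=4
A + B = {0, 2, 3, 4, 6, 7, 8, 9, 10, 11, 12}, so |A + B| = 11.
Verify: 11 ≥ 7? Yes ✓.

CD lower bound = 7, actual |A + B| = 11.


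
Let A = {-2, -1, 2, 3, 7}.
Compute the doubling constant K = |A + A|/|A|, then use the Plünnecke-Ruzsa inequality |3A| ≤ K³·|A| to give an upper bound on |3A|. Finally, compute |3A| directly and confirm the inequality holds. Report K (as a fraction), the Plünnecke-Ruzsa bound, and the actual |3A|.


|A| = 5.
Step 1: Compute A + A by enumerating all 25 pairs.
A + A = {-4, -3, -2, 0, 1, 2, 4, 5, 6, 9, 10, 14}, so |A + A| = 12.
Step 2: Doubling constant K = |A + A|/|A| = 12/5 = 12/5 ≈ 2.4000.
Step 3: Plünnecke-Ruzsa gives |3A| ≤ K³·|A| = (2.4000)³ · 5 ≈ 69.1200.
Step 4: Compute 3A = A + A + A directly by enumerating all triples (a,b,c) ∈ A³; |3A| = 22.
Step 5: Check 22 ≤ 69.1200? Yes ✓.

K = 12/5, Plünnecke-Ruzsa bound K³|A| ≈ 69.1200, |3A| = 22, inequality holds.


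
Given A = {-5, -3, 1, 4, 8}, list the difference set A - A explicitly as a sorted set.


A - A = {a - a' : a, a' ∈ A}.
Compute a - a' for each ordered pair (a, a'):
a = -5: -5--5=0, -5--3=-2, -5-1=-6, -5-4=-9, -5-8=-13
a = -3: -3--5=2, -3--3=0, -3-1=-4, -3-4=-7, -3-8=-11
a = 1: 1--5=6, 1--3=4, 1-1=0, 1-4=-3, 1-8=-7
a = 4: 4--5=9, 4--3=7, 4-1=3, 4-4=0, 4-8=-4
a = 8: 8--5=13, 8--3=11, 8-1=7, 8-4=4, 8-8=0
Collecting distinct values (and noting 0 appears from a-a):
A - A = {-13, -11, -9, -7, -6, -4, -3, -2, 0, 2, 3, 4, 6, 7, 9, 11, 13}
|A - A| = 17

A - A = {-13, -11, -9, -7, -6, -4, -3, -2, 0, 2, 3, 4, 6, 7, 9, 11, 13}


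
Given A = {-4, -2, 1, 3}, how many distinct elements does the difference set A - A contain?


A - A = {a - a' : a, a' ∈ A}; |A| = 4.
Bounds: 2|A|-1 ≤ |A - A| ≤ |A|² - |A| + 1, i.e. 7 ≤ |A - A| ≤ 13.
Note: 0 ∈ A - A always (from a - a). The set is symmetric: if d ∈ A - A then -d ∈ A - A.
Enumerate nonzero differences d = a - a' with a > a' (then include -d):
Positive differences: {2, 3, 5, 7}
Full difference set: {0} ∪ (positive diffs) ∪ (negative diffs).
|A - A| = 1 + 2·4 = 9 (matches direct enumeration: 9).

|A - A| = 9


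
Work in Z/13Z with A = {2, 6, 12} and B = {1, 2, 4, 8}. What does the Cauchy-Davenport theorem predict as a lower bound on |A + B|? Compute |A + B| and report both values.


Cauchy-Davenport: |A + B| ≥ min(p, |A| + |B| - 1) for A, B nonempty in Z/pZ.
|A| = 3, |B| = 4, p = 13.
CD lower bound = min(13, 3 + 4 - 1) = min(13, 6) = 6.
Compute A + B mod 13 directly:
a = 2: 2+1=3, 2+2=4, 2+4=6, 2+8=10
a = 6: 6+1=7, 6+2=8, 6+4=10, 6+8=1
a = 12: 12+1=0, 12+2=1, 12+4=3, 12+8=7
A + B = {0, 1, 3, 4, 6, 7, 8, 10}, so |A + B| = 8.
Verify: 8 ≥ 6? Yes ✓.

CD lower bound = 6, actual |A + B| = 8.


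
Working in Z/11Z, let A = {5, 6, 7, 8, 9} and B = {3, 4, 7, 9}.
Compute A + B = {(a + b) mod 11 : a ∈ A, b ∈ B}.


Work in Z/11Z: reduce every sum a + b modulo 11.
Enumerate all 20 pairs:
a = 5: 5+3=8, 5+4=9, 5+7=1, 5+9=3
a = 6: 6+3=9, 6+4=10, 6+7=2, 6+9=4
a = 7: 7+3=10, 7+4=0, 7+7=3, 7+9=5
a = 8: 8+3=0, 8+4=1, 8+7=4, 8+9=6
a = 9: 9+3=1, 9+4=2, 9+7=5, 9+9=7
Distinct residues collected: {0, 1, 2, 3, 4, 5, 6, 7, 8, 9, 10}
|A + B| = 11 (out of 11 total residues).

A + B = {0, 1, 2, 3, 4, 5, 6, 7, 8, 9, 10}


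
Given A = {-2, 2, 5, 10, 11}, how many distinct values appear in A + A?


A + A = {a + a' : a, a' ∈ A}; |A| = 5.
General bounds: 2|A| - 1 ≤ |A + A| ≤ |A|(|A|+1)/2, i.e. 9 ≤ |A + A| ≤ 15.
Lower bound 2|A|-1 is attained iff A is an arithmetic progression.
Enumerate sums a + a' for a ≤ a' (symmetric, so this suffices):
a = -2: -2+-2=-4, -2+2=0, -2+5=3, -2+10=8, -2+11=9
a = 2: 2+2=4, 2+5=7, 2+10=12, 2+11=13
a = 5: 5+5=10, 5+10=15, 5+11=16
a = 10: 10+10=20, 10+11=21
a = 11: 11+11=22
Distinct sums: {-4, 0, 3, 4, 7, 8, 9, 10, 12, 13, 15, 16, 20, 21, 22}
|A + A| = 15

|A + A| = 15


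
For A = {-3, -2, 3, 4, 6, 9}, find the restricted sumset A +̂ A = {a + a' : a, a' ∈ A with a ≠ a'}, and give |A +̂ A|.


Restricted sumset: A +̂ A = {a + a' : a ∈ A, a' ∈ A, a ≠ a'}.
Equivalently, take A + A and drop any sum 2a that is achievable ONLY as a + a for a ∈ A (i.e. sums representable only with equal summands).
Enumerate pairs (a, a') with a < a' (symmetric, so each unordered pair gives one sum; this covers all a ≠ a'):
  -3 + -2 = -5
  -3 + 3 = 0
  -3 + 4 = 1
  -3 + 6 = 3
  -3 + 9 = 6
  -2 + 3 = 1
  -2 + 4 = 2
  -2 + 6 = 4
  -2 + 9 = 7
  3 + 4 = 7
  3 + 6 = 9
  3 + 9 = 12
  4 + 6 = 10
  4 + 9 = 13
  6 + 9 = 15
Collected distinct sums: {-5, 0, 1, 2, 3, 4, 6, 7, 9, 10, 12, 13, 15}
|A +̂ A| = 13
(Reference bound: |A +̂ A| ≥ 2|A| - 3 for |A| ≥ 2, with |A| = 6 giving ≥ 9.)

|A +̂ A| = 13


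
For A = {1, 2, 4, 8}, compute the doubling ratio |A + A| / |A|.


|A| = 4.
Compute A + A by enumerating all 16 pairs.
A + A = {2, 3, 4, 5, 6, 8, 9, 10, 12, 16}, so |A + A| = 10.
K = |A + A| / |A| = 10/4 = 5/2 ≈ 2.5000.
Reference: AP of size 4 gives K = 7/4 ≈ 1.7500; a fully generic set of size 4 gives K ≈ 2.5000.

|A| = 4, |A + A| = 10, K = 10/4 = 5/2.


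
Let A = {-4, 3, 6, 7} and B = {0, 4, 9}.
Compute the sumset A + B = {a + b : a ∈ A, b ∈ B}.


A + B = {a + b : a ∈ A, b ∈ B}.
Enumerate all |A|·|B| = 4·3 = 12 pairs (a, b) and collect distinct sums.
a = -4: -4+0=-4, -4+4=0, -4+9=5
a = 3: 3+0=3, 3+4=7, 3+9=12
a = 6: 6+0=6, 6+4=10, 6+9=15
a = 7: 7+0=7, 7+4=11, 7+9=16
Collecting distinct sums: A + B = {-4, 0, 3, 5, 6, 7, 10, 11, 12, 15, 16}
|A + B| = 11

A + B = {-4, 0, 3, 5, 6, 7, 10, 11, 12, 15, 16}


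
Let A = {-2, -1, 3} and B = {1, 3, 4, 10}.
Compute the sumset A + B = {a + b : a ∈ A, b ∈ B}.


A + B = {a + b : a ∈ A, b ∈ B}.
Enumerate all |A|·|B| = 3·4 = 12 pairs (a, b) and collect distinct sums.
a = -2: -2+1=-1, -2+3=1, -2+4=2, -2+10=8
a = -1: -1+1=0, -1+3=2, -1+4=3, -1+10=9
a = 3: 3+1=4, 3+3=6, 3+4=7, 3+10=13
Collecting distinct sums: A + B = {-1, 0, 1, 2, 3, 4, 6, 7, 8, 9, 13}
|A + B| = 11

A + B = {-1, 0, 1, 2, 3, 4, 6, 7, 8, 9, 13}


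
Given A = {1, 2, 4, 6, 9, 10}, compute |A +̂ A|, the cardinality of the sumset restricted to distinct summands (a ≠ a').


Restricted sumset: A +̂ A = {a + a' : a ∈ A, a' ∈ A, a ≠ a'}.
Equivalently, take A + A and drop any sum 2a that is achievable ONLY as a + a for a ∈ A (i.e. sums representable only with equal summands).
Enumerate pairs (a, a') with a < a' (symmetric, so each unordered pair gives one sum; this covers all a ≠ a'):
  1 + 2 = 3
  1 + 4 = 5
  1 + 6 = 7
  1 + 9 = 10
  1 + 10 = 11
  2 + 4 = 6
  2 + 6 = 8
  2 + 9 = 11
  2 + 10 = 12
  4 + 6 = 10
  4 + 9 = 13
  4 + 10 = 14
  6 + 9 = 15
  6 + 10 = 16
  9 + 10 = 19
Collected distinct sums: {3, 5, 6, 7, 8, 10, 11, 12, 13, 14, 15, 16, 19}
|A +̂ A| = 13
(Reference bound: |A +̂ A| ≥ 2|A| - 3 for |A| ≥ 2, with |A| = 6 giving ≥ 9.)

|A +̂ A| = 13


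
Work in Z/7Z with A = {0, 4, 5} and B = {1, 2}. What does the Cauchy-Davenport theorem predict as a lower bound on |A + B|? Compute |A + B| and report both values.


Cauchy-Davenport: |A + B| ≥ min(p, |A| + |B| - 1) for A, B nonempty in Z/pZ.
|A| = 3, |B| = 2, p = 7.
CD lower bound = min(7, 3 + 2 - 1) = min(7, 4) = 4.
Compute A + B mod 7 directly:
a = 0: 0+1=1, 0+2=2
a = 4: 4+1=5, 4+2=6
a = 5: 5+1=6, 5+2=0
A + B = {0, 1, 2, 5, 6}, so |A + B| = 5.
Verify: 5 ≥ 4? Yes ✓.

CD lower bound = 4, actual |A + B| = 5.


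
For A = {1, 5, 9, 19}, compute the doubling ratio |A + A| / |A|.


|A| = 4.
Compute A + A by enumerating all 16 pairs.
A + A = {2, 6, 10, 14, 18, 20, 24, 28, 38}, so |A + A| = 9.
K = |A + A| / |A| = 9/4 (already in lowest terms) ≈ 2.2500.
Reference: AP of size 4 gives K = 7/4 ≈ 1.7500; a fully generic set of size 4 gives K ≈ 2.5000.

|A| = 4, |A + A| = 9, K = 9/4.


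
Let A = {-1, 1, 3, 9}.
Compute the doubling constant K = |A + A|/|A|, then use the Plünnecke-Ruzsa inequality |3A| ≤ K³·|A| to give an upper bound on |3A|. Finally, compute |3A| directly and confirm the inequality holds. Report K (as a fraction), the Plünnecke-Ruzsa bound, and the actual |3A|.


|A| = 4.
Step 1: Compute A + A by enumerating all 16 pairs.
A + A = {-2, 0, 2, 4, 6, 8, 10, 12, 18}, so |A + A| = 9.
Step 2: Doubling constant K = |A + A|/|A| = 9/4 = 9/4 ≈ 2.2500.
Step 3: Plünnecke-Ruzsa gives |3A| ≤ K³·|A| = (2.2500)³ · 4 ≈ 45.5625.
Step 4: Compute 3A = A + A + A directly by enumerating all triples (a,b,c) ∈ A³; |3A| = 14.
Step 5: Check 14 ≤ 45.5625? Yes ✓.

K = 9/4, Plünnecke-Ruzsa bound K³|A| ≈ 45.5625, |3A| = 14, inequality holds.


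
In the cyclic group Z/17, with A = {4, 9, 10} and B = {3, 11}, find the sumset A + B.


Work in Z/17Z: reduce every sum a + b modulo 17.
Enumerate all 6 pairs:
a = 4: 4+3=7, 4+11=15
a = 9: 9+3=12, 9+11=3
a = 10: 10+3=13, 10+11=4
Distinct residues collected: {3, 4, 7, 12, 13, 15}
|A + B| = 6 (out of 17 total residues).

A + B = {3, 4, 7, 12, 13, 15}


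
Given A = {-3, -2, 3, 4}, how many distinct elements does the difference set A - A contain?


A - A = {a - a' : a, a' ∈ A}; |A| = 4.
Bounds: 2|A|-1 ≤ |A - A| ≤ |A|² - |A| + 1, i.e. 7 ≤ |A - A| ≤ 13.
Note: 0 ∈ A - A always (from a - a). The set is symmetric: if d ∈ A - A then -d ∈ A - A.
Enumerate nonzero differences d = a - a' with a > a' (then include -d):
Positive differences: {1, 5, 6, 7}
Full difference set: {0} ∪ (positive diffs) ∪ (negative diffs).
|A - A| = 1 + 2·4 = 9 (matches direct enumeration: 9).

|A - A| = 9


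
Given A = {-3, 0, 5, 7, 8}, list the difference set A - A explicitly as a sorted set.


A - A = {a - a' : a, a' ∈ A}.
Compute a - a' for each ordered pair (a, a'):
a = -3: -3--3=0, -3-0=-3, -3-5=-8, -3-7=-10, -3-8=-11
a = 0: 0--3=3, 0-0=0, 0-5=-5, 0-7=-7, 0-8=-8
a = 5: 5--3=8, 5-0=5, 5-5=0, 5-7=-2, 5-8=-3
a = 7: 7--3=10, 7-0=7, 7-5=2, 7-7=0, 7-8=-1
a = 8: 8--3=11, 8-0=8, 8-5=3, 8-7=1, 8-8=0
Collecting distinct values (and noting 0 appears from a-a):
A - A = {-11, -10, -8, -7, -5, -3, -2, -1, 0, 1, 2, 3, 5, 7, 8, 10, 11}
|A - A| = 17

A - A = {-11, -10, -8, -7, -5, -3, -2, -1, 0, 1, 2, 3, 5, 7, 8, 10, 11}


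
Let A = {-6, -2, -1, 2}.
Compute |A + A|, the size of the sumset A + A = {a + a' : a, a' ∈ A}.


A + A = {a + a' : a, a' ∈ A}; |A| = 4.
General bounds: 2|A| - 1 ≤ |A + A| ≤ |A|(|A|+1)/2, i.e. 7 ≤ |A + A| ≤ 10.
Lower bound 2|A|-1 is attained iff A is an arithmetic progression.
Enumerate sums a + a' for a ≤ a' (symmetric, so this suffices):
a = -6: -6+-6=-12, -6+-2=-8, -6+-1=-7, -6+2=-4
a = -2: -2+-2=-4, -2+-1=-3, -2+2=0
a = -1: -1+-1=-2, -1+2=1
a = 2: 2+2=4
Distinct sums: {-12, -8, -7, -4, -3, -2, 0, 1, 4}
|A + A| = 9

|A + A| = 9


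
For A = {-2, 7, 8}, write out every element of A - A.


A - A = {a - a' : a, a' ∈ A}.
Compute a - a' for each ordered pair (a, a'):
a = -2: -2--2=0, -2-7=-9, -2-8=-10
a = 7: 7--2=9, 7-7=0, 7-8=-1
a = 8: 8--2=10, 8-7=1, 8-8=0
Collecting distinct values (and noting 0 appears from a-a):
A - A = {-10, -9, -1, 0, 1, 9, 10}
|A - A| = 7

A - A = {-10, -9, -1, 0, 1, 9, 10}


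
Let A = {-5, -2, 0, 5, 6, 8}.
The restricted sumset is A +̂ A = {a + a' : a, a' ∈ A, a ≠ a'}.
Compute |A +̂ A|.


Restricted sumset: A +̂ A = {a + a' : a ∈ A, a' ∈ A, a ≠ a'}.
Equivalently, take A + A and drop any sum 2a that is achievable ONLY as a + a for a ∈ A (i.e. sums representable only with equal summands).
Enumerate pairs (a, a') with a < a' (symmetric, so each unordered pair gives one sum; this covers all a ≠ a'):
  -5 + -2 = -7
  -5 + 0 = -5
  -5 + 5 = 0
  -5 + 6 = 1
  -5 + 8 = 3
  -2 + 0 = -2
  -2 + 5 = 3
  -2 + 6 = 4
  -2 + 8 = 6
  0 + 5 = 5
  0 + 6 = 6
  0 + 8 = 8
  5 + 6 = 11
  5 + 8 = 13
  6 + 8 = 14
Collected distinct sums: {-7, -5, -2, 0, 1, 3, 4, 5, 6, 8, 11, 13, 14}
|A +̂ A| = 13
(Reference bound: |A +̂ A| ≥ 2|A| - 3 for |A| ≥ 2, with |A| = 6 giving ≥ 9.)

|A +̂ A| = 13


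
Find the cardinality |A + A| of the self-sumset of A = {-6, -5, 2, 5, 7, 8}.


A + A = {a + a' : a, a' ∈ A}; |A| = 6.
General bounds: 2|A| - 1 ≤ |A + A| ≤ |A|(|A|+1)/2, i.e. 11 ≤ |A + A| ≤ 21.
Lower bound 2|A|-1 is attained iff A is an arithmetic progression.
Enumerate sums a + a' for a ≤ a' (symmetric, so this suffices):
a = -6: -6+-6=-12, -6+-5=-11, -6+2=-4, -6+5=-1, -6+7=1, -6+8=2
a = -5: -5+-5=-10, -5+2=-3, -5+5=0, -5+7=2, -5+8=3
a = 2: 2+2=4, 2+5=7, 2+7=9, 2+8=10
a = 5: 5+5=10, 5+7=12, 5+8=13
a = 7: 7+7=14, 7+8=15
a = 8: 8+8=16
Distinct sums: {-12, -11, -10, -4, -3, -1, 0, 1, 2, 3, 4, 7, 9, 10, 12, 13, 14, 15, 16}
|A + A| = 19

|A + A| = 19


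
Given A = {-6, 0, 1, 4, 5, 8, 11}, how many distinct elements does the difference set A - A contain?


A - A = {a - a' : a, a' ∈ A}; |A| = 7.
Bounds: 2|A|-1 ≤ |A - A| ≤ |A|² - |A| + 1, i.e. 13 ≤ |A - A| ≤ 43.
Note: 0 ∈ A - A always (from a - a). The set is symmetric: if d ∈ A - A then -d ∈ A - A.
Enumerate nonzero differences d = a - a' with a > a' (then include -d):
Positive differences: {1, 3, 4, 5, 6, 7, 8, 10, 11, 14, 17}
Full difference set: {0} ∪ (positive diffs) ∪ (negative diffs).
|A - A| = 1 + 2·11 = 23 (matches direct enumeration: 23).

|A - A| = 23


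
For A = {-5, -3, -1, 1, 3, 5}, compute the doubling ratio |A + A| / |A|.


|A| = 6.
Compute A + A by enumerating all 36 pairs.
A + A = {-10, -8, -6, -4, -2, 0, 2, 4, 6, 8, 10}, so |A + A| = 11.
K = |A + A| / |A| = 11/6 (already in lowest terms) ≈ 1.8333.
Reference: AP of size 6 gives K = 11/6 ≈ 1.8333; a fully generic set of size 6 gives K ≈ 3.5000.

|A| = 6, |A + A| = 11, K = 11/6.


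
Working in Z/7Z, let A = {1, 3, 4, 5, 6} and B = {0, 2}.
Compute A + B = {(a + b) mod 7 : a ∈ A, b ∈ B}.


Work in Z/7Z: reduce every sum a + b modulo 7.
Enumerate all 10 pairs:
a = 1: 1+0=1, 1+2=3
a = 3: 3+0=3, 3+2=5
a = 4: 4+0=4, 4+2=6
a = 5: 5+0=5, 5+2=0
a = 6: 6+0=6, 6+2=1
Distinct residues collected: {0, 1, 3, 4, 5, 6}
|A + B| = 6 (out of 7 total residues).

A + B = {0, 1, 3, 4, 5, 6}


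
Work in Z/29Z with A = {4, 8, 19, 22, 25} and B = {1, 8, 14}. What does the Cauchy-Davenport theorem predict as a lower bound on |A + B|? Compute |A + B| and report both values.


Cauchy-Davenport: |A + B| ≥ min(p, |A| + |B| - 1) for A, B nonempty in Z/pZ.
|A| = 5, |B| = 3, p = 29.
CD lower bound = min(29, 5 + 3 - 1) = min(29, 7) = 7.
Compute A + B mod 29 directly:
a = 4: 4+1=5, 4+8=12, 4+14=18
a = 8: 8+1=9, 8+8=16, 8+14=22
a = 19: 19+1=20, 19+8=27, 19+14=4
a = 22: 22+1=23, 22+8=1, 22+14=7
a = 25: 25+1=26, 25+8=4, 25+14=10
A + B = {1, 4, 5, 7, 9, 10, 12, 16, 18, 20, 22, 23, 26, 27}, so |A + B| = 14.
Verify: 14 ≥ 7? Yes ✓.

CD lower bound = 7, actual |A + B| = 14.


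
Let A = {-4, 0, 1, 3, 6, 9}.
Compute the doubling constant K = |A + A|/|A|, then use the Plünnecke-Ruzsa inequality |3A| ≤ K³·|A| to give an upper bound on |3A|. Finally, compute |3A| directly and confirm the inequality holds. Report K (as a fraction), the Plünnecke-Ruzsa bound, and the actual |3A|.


|A| = 6.
Step 1: Compute A + A by enumerating all 36 pairs.
A + A = {-8, -4, -3, -1, 0, 1, 2, 3, 4, 5, 6, 7, 9, 10, 12, 15, 18}, so |A + A| = 17.
Step 2: Doubling constant K = |A + A|/|A| = 17/6 = 17/6 ≈ 2.8333.
Step 3: Plünnecke-Ruzsa gives |3A| ≤ K³·|A| = (2.8333)³ · 6 ≈ 136.4722.
Step 4: Compute 3A = A + A + A directly by enumerating all triples (a,b,c) ∈ A³; |3A| = 30.
Step 5: Check 30 ≤ 136.4722? Yes ✓.

K = 17/6, Plünnecke-Ruzsa bound K³|A| ≈ 136.4722, |3A| = 30, inequality holds.


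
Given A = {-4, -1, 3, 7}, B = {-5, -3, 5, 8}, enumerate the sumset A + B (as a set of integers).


A + B = {a + b : a ∈ A, b ∈ B}.
Enumerate all |A|·|B| = 4·4 = 16 pairs (a, b) and collect distinct sums.
a = -4: -4+-5=-9, -4+-3=-7, -4+5=1, -4+8=4
a = -1: -1+-5=-6, -1+-3=-4, -1+5=4, -1+8=7
a = 3: 3+-5=-2, 3+-3=0, 3+5=8, 3+8=11
a = 7: 7+-5=2, 7+-3=4, 7+5=12, 7+8=15
Collecting distinct sums: A + B = {-9, -7, -6, -4, -2, 0, 1, 2, 4, 7, 8, 11, 12, 15}
|A + B| = 14

A + B = {-9, -7, -6, -4, -2, 0, 1, 2, 4, 7, 8, 11, 12, 15}


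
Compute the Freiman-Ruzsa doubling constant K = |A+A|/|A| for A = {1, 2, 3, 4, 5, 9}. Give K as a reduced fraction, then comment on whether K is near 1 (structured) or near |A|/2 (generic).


|A| = 6.
Compute A + A by enumerating all 36 pairs.
A + A = {2, 3, 4, 5, 6, 7, 8, 9, 10, 11, 12, 13, 14, 18}, so |A + A| = 14.
K = |A + A| / |A| = 14/6 = 7/3 ≈ 2.3333.
Reference: AP of size 6 gives K = 11/6 ≈ 1.8333; a fully generic set of size 6 gives K ≈ 3.5000.

|A| = 6, |A + A| = 14, K = 14/6 = 7/3.


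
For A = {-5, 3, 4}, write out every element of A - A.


A - A = {a - a' : a, a' ∈ A}.
Compute a - a' for each ordered pair (a, a'):
a = -5: -5--5=0, -5-3=-8, -5-4=-9
a = 3: 3--5=8, 3-3=0, 3-4=-1
a = 4: 4--5=9, 4-3=1, 4-4=0
Collecting distinct values (and noting 0 appears from a-a):
A - A = {-9, -8, -1, 0, 1, 8, 9}
|A - A| = 7

A - A = {-9, -8, -1, 0, 1, 8, 9}


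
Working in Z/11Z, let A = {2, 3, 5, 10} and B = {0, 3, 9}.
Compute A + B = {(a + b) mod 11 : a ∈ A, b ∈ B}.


Work in Z/11Z: reduce every sum a + b modulo 11.
Enumerate all 12 pairs:
a = 2: 2+0=2, 2+3=5, 2+9=0
a = 3: 3+0=3, 3+3=6, 3+9=1
a = 5: 5+0=5, 5+3=8, 5+9=3
a = 10: 10+0=10, 10+3=2, 10+9=8
Distinct residues collected: {0, 1, 2, 3, 5, 6, 8, 10}
|A + B| = 8 (out of 11 total residues).

A + B = {0, 1, 2, 3, 5, 6, 8, 10}


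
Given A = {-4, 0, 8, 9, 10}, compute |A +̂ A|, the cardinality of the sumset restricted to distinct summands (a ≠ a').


Restricted sumset: A +̂ A = {a + a' : a ∈ A, a' ∈ A, a ≠ a'}.
Equivalently, take A + A and drop any sum 2a that is achievable ONLY as a + a for a ∈ A (i.e. sums representable only with equal summands).
Enumerate pairs (a, a') with a < a' (symmetric, so each unordered pair gives one sum; this covers all a ≠ a'):
  -4 + 0 = -4
  -4 + 8 = 4
  -4 + 9 = 5
  -4 + 10 = 6
  0 + 8 = 8
  0 + 9 = 9
  0 + 10 = 10
  8 + 9 = 17
  8 + 10 = 18
  9 + 10 = 19
Collected distinct sums: {-4, 4, 5, 6, 8, 9, 10, 17, 18, 19}
|A +̂ A| = 10
(Reference bound: |A +̂ A| ≥ 2|A| - 3 for |A| ≥ 2, with |A| = 5 giving ≥ 7.)

|A +̂ A| = 10


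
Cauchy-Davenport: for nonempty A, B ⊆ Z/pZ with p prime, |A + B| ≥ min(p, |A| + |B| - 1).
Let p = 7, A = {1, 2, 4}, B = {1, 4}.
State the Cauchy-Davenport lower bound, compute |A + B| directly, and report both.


Cauchy-Davenport: |A + B| ≥ min(p, |A| + |B| - 1) for A, B nonempty in Z/pZ.
|A| = 3, |B| = 2, p = 7.
CD lower bound = min(7, 3 + 2 - 1) = min(7, 4) = 4.
Compute A + B mod 7 directly:
a = 1: 1+1=2, 1+4=5
a = 2: 2+1=3, 2+4=6
a = 4: 4+1=5, 4+4=1
A + B = {1, 2, 3, 5, 6}, so |A + B| = 5.
Verify: 5 ≥ 4? Yes ✓.

CD lower bound = 4, actual |A + B| = 5.


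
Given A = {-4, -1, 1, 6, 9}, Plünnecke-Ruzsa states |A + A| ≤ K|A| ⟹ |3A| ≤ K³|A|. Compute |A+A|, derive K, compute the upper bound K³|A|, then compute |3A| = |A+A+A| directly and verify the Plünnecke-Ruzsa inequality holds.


|A| = 5.
Step 1: Compute A + A by enumerating all 25 pairs.
A + A = {-8, -5, -3, -2, 0, 2, 5, 7, 8, 10, 12, 15, 18}, so |A + A| = 13.
Step 2: Doubling constant K = |A + A|/|A| = 13/5 = 13/5 ≈ 2.6000.
Step 3: Plünnecke-Ruzsa gives |3A| ≤ K³·|A| = (2.6000)³ · 5 ≈ 87.8800.
Step 4: Compute 3A = A + A + A directly by enumerating all triples (a,b,c) ∈ A³; |3A| = 25.
Step 5: Check 25 ≤ 87.8800? Yes ✓.

K = 13/5, Plünnecke-Ruzsa bound K³|A| ≈ 87.8800, |3A| = 25, inequality holds.


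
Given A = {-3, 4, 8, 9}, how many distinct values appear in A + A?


A + A = {a + a' : a, a' ∈ A}; |A| = 4.
General bounds: 2|A| - 1 ≤ |A + A| ≤ |A|(|A|+1)/2, i.e. 7 ≤ |A + A| ≤ 10.
Lower bound 2|A|-1 is attained iff A is an arithmetic progression.
Enumerate sums a + a' for a ≤ a' (symmetric, so this suffices):
a = -3: -3+-3=-6, -3+4=1, -3+8=5, -3+9=6
a = 4: 4+4=8, 4+8=12, 4+9=13
a = 8: 8+8=16, 8+9=17
a = 9: 9+9=18
Distinct sums: {-6, 1, 5, 6, 8, 12, 13, 16, 17, 18}
|A + A| = 10

|A + A| = 10


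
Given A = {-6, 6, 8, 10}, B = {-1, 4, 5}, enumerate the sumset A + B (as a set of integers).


A + B = {a + b : a ∈ A, b ∈ B}.
Enumerate all |A|·|B| = 4·3 = 12 pairs (a, b) and collect distinct sums.
a = -6: -6+-1=-7, -6+4=-2, -6+5=-1
a = 6: 6+-1=5, 6+4=10, 6+5=11
a = 8: 8+-1=7, 8+4=12, 8+5=13
a = 10: 10+-1=9, 10+4=14, 10+5=15
Collecting distinct sums: A + B = {-7, -2, -1, 5, 7, 9, 10, 11, 12, 13, 14, 15}
|A + B| = 12

A + B = {-7, -2, -1, 5, 7, 9, 10, 11, 12, 13, 14, 15}


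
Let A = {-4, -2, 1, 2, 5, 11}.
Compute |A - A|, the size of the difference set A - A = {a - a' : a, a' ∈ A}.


A - A = {a - a' : a, a' ∈ A}; |A| = 6.
Bounds: 2|A|-1 ≤ |A - A| ≤ |A|² - |A| + 1, i.e. 11 ≤ |A - A| ≤ 31.
Note: 0 ∈ A - A always (from a - a). The set is symmetric: if d ∈ A - A then -d ∈ A - A.
Enumerate nonzero differences d = a - a' with a > a' (then include -d):
Positive differences: {1, 2, 3, 4, 5, 6, 7, 9, 10, 13, 15}
Full difference set: {0} ∪ (positive diffs) ∪ (negative diffs).
|A - A| = 1 + 2·11 = 23 (matches direct enumeration: 23).

|A - A| = 23


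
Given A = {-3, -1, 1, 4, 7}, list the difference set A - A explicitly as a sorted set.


A - A = {a - a' : a, a' ∈ A}.
Compute a - a' for each ordered pair (a, a'):
a = -3: -3--3=0, -3--1=-2, -3-1=-4, -3-4=-7, -3-7=-10
a = -1: -1--3=2, -1--1=0, -1-1=-2, -1-4=-5, -1-7=-8
a = 1: 1--3=4, 1--1=2, 1-1=0, 1-4=-3, 1-7=-6
a = 4: 4--3=7, 4--1=5, 4-1=3, 4-4=0, 4-7=-3
a = 7: 7--3=10, 7--1=8, 7-1=6, 7-4=3, 7-7=0
Collecting distinct values (and noting 0 appears from a-a):
A - A = {-10, -8, -7, -6, -5, -4, -3, -2, 0, 2, 3, 4, 5, 6, 7, 8, 10}
|A - A| = 17

A - A = {-10, -8, -7, -6, -5, -4, -3, -2, 0, 2, 3, 4, 5, 6, 7, 8, 10}


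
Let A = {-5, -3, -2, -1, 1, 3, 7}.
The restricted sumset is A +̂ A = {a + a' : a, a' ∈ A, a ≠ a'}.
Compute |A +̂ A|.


Restricted sumset: A +̂ A = {a + a' : a ∈ A, a' ∈ A, a ≠ a'}.
Equivalently, take A + A and drop any sum 2a that is achievable ONLY as a + a for a ∈ A (i.e. sums representable only with equal summands).
Enumerate pairs (a, a') with a < a' (symmetric, so each unordered pair gives one sum; this covers all a ≠ a'):
  -5 + -3 = -8
  -5 + -2 = -7
  -5 + -1 = -6
  -5 + 1 = -4
  -5 + 3 = -2
  -5 + 7 = 2
  -3 + -2 = -5
  -3 + -1 = -4
  -3 + 1 = -2
  -3 + 3 = 0
  -3 + 7 = 4
  -2 + -1 = -3
  -2 + 1 = -1
  -2 + 3 = 1
  -2 + 7 = 5
  -1 + 1 = 0
  -1 + 3 = 2
  -1 + 7 = 6
  1 + 3 = 4
  1 + 7 = 8
  3 + 7 = 10
Collected distinct sums: {-8, -7, -6, -5, -4, -3, -2, -1, 0, 1, 2, 4, 5, 6, 8, 10}
|A +̂ A| = 16
(Reference bound: |A +̂ A| ≥ 2|A| - 3 for |A| ≥ 2, with |A| = 7 giving ≥ 11.)

|A +̂ A| = 16
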